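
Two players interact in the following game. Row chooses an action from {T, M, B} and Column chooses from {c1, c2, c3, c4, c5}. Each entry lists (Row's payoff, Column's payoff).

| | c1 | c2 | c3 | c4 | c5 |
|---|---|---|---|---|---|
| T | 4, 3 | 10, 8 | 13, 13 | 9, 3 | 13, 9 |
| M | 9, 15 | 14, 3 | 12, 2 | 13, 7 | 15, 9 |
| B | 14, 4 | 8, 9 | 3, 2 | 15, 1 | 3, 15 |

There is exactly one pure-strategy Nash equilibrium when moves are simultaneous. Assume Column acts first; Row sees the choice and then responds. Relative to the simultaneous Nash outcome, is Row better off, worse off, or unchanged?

unchanged

Solve by backward induction (Column leads).
- c1: Row compares 4, 9, 14 and picks B; Column would get 4.
- c2: Row compares 10, 14, 8 and picks M; Column would get 3.
- c3: Row compares 13, 12, 3 and picks T; Column would get 13.
- c4: Row compares 9, 13, 15 and picks B; Column would get 1.
- c5: Row compares 13, 15, 3 and picks M; Column would get 9.
Maximizing over 4, 3, 13, 1, 9, Column chooses c3. Subgame-perfect outcome: (T, c3) with payoffs (13, 13).
For the simultaneous game, intersect best replies.
Row's best replies: c1→B; c2→M; c3→T; c4→B; c5→M.
Column's best replies: T→c3; M→c1; B→c5.
Only (T, c3) has each player best-responding; Nash payoffs (13, 13).
Row earns 13 sequentially versus 13 at the Nash outcome: unchanged.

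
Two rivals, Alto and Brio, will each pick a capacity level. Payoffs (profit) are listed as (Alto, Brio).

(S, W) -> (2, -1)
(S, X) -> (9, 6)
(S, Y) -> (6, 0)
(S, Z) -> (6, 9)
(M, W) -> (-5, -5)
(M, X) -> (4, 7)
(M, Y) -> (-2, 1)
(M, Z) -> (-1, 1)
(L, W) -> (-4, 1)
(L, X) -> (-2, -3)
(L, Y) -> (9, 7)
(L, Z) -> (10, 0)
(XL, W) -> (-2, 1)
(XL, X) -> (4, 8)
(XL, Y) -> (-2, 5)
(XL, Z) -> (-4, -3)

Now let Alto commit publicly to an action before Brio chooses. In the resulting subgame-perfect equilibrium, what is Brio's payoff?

7

Brio best-responds to each possible Alto move:
- S → Brio plays Z (best of -1, 6, 0, 9); Alto gets 6.
- M → Brio plays X (best of -5, 7, 1, 1); Alto gets 4.
- L → Brio plays Y (best of 1, -3, 7, 0); Alto gets 9.
- XL → Brio plays X (best of 1, 8, 5, -3); Alto gets 4.
Alto's induced payoffs are 6, 4, 9, 4, so Alto commits to L. Subgame-perfect outcome: (L, Y) with payoffs (9, 7).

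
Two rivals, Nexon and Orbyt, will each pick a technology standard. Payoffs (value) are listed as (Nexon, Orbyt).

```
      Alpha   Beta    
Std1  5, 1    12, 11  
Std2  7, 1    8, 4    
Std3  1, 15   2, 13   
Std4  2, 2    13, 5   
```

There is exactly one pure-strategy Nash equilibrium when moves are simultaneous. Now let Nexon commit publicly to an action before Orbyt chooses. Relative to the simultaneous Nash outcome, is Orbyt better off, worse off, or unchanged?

unchanged

Solve by backward induction (Nexon leads).
- Std1: Orbyt compares 1, 11 and picks Beta; Nexon would get 12.
- Std2: Orbyt compares 1, 4 and picks Beta; Nexon would get 8.
- Std3: Orbyt compares 15, 13 and picks Alpha; Nexon would get 1.
- Std4: Orbyt compares 2, 5 and picks Beta; Nexon would get 13.
Among 12, 8, 1, 13, the best is 13 at Std4. Subgame-perfect outcome: (Std4, Beta) with payoffs (13, 5).
Under simultaneous play:
Nexon's best replies: Alpha→Std2; Beta→Std4.
Orbyt's best replies: Std1→Beta; Std2→Beta; Std3→Alpha; Std4→Beta.
Only (Std4, Beta) has each player best-responding; Nash payoffs (13, 5).
Orbyt earns 5 sequentially versus 5 at the Nash outcome: unchanged.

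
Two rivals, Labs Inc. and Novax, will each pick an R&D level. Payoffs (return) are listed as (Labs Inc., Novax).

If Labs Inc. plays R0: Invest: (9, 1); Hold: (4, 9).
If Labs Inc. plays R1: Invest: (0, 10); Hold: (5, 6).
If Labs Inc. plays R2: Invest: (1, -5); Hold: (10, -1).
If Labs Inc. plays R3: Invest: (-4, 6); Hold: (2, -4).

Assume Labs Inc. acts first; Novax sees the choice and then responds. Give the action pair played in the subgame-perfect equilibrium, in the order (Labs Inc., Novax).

(R2, Hold)

Backward induction with Labs Inc. moving first.
- R0: BR = Hold, leader payoff 4.
- R1: BR = Invest, leader payoff 0.
- R2: BR = Hold, leader payoff 10.
- R3: BR = Invest, leader payoff -4.
Among 4, 0, 10, -4, the best is 10 at R2. Subgame-perfect outcome: (R2, Hold) with payoffs (10, -1).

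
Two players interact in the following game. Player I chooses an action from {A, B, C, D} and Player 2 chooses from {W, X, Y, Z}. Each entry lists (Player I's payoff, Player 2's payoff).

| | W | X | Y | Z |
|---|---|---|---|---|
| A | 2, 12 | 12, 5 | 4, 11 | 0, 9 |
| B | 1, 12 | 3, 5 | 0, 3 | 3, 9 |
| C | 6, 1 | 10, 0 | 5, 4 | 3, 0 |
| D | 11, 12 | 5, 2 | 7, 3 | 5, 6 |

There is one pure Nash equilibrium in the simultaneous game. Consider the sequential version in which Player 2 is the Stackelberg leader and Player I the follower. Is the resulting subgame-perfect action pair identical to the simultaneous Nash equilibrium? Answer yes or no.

Player I best-responds to each possible Player 2 move:
- W: BR = D, leader payoff 12.
- X: BR = A, leader payoff 5.
- Y: BR = D, leader payoff 3.
- Z: BR = D, leader payoff 6.
Maximizing over 12, 5, 3, 6, Player 2 chooses W. Subgame-perfect outcome: (D, W) with payoffs (11, 12).
Now find the simultaneous Nash equilibrium.
Player I's best replies: W→D; X→A; Y→D; Z→D.
Player 2's best replies: A→W; B→W; C→Y; D→W.
The unique mutual best reply is (D, W), giving (11, 12).
Sequential outcome (D, W) coincides with the Nash profile (D, W).

yes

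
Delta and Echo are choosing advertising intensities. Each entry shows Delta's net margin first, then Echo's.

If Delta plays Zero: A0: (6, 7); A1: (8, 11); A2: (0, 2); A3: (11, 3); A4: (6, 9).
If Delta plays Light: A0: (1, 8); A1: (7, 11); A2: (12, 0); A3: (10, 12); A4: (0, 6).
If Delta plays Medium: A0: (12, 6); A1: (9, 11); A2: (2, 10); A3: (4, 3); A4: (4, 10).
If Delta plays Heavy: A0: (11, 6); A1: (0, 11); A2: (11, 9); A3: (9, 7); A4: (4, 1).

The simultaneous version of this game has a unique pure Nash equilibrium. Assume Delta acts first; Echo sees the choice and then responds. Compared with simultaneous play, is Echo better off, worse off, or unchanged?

better off

Backward induction with Delta moving first.
- Zero → Echo plays A1 (best of 7, 11, 2, 3, 9); Delta gets 8.
- Light → Echo plays A3 (best of 8, 11, 0, 12, 6); Delta gets 10.
- Medium → Echo plays A1 (best of 6, 11, 10, 3, 10); Delta gets 9.
- Heavy → Echo plays A1 (best of 6, 11, 9, 7, 1); Delta gets 0.
Among 8, 10, 9, 0, the best is 10 at Light. Subgame-perfect outcome: (Light, A3) with payoffs (10, 12).
For the simultaneous game, intersect best replies.
Delta's best replies: A0→Medium; A1→Medium; A2→Light; A3→Zero; A4→Zero.
Echo's best replies: Zero→A1; Light→A3; Medium→A1; Heavy→A1.
Only (Medium, A1) has each player best-responding; Nash payoffs (9, 11).
Echo earns 12 sequentially versus 11 at the Nash outcome: better off.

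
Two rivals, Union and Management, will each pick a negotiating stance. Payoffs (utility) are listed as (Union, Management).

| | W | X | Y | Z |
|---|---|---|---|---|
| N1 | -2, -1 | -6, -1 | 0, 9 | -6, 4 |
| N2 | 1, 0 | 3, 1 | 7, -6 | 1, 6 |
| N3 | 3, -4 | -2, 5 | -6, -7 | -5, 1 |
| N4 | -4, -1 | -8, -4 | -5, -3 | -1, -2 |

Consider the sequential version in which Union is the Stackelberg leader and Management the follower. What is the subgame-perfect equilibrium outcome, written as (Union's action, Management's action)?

Solve by backward induction (Union leads).
- N1: Management compares -1, -1, 9, 4 and picks Y; Union would get 0.
- N2: Management compares 0, 1, -6, 6 and picks Z; Union would get 1.
- N3: Management compares -4, 5, -7, 1 and picks X; Union would get -2.
- N4: Management compares -1, -4, -3, -2 and picks W; Union would get -4.
Among 0, 1, -2, -4, the best is 1 at N2. Subgame-perfect outcome: (N2, Z) with payoffs (1, 6).

(N2, Z)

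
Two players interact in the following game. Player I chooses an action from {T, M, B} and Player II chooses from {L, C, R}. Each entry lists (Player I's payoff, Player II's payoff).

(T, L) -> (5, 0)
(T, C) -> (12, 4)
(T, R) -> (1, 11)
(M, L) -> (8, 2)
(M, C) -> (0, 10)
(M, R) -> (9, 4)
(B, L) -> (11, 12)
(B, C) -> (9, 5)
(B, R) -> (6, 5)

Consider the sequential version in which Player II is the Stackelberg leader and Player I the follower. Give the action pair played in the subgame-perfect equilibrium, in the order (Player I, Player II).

(B, L)

Work backward from Player I's decision.
- L: BR = B, leader payoff 12.
- C: BR = T, leader payoff 4.
- R: BR = M, leader payoff 4.
Among 12, 4, 4, the best is 12 at L. Subgame-perfect outcome: (B, L) with payoffs (11, 12).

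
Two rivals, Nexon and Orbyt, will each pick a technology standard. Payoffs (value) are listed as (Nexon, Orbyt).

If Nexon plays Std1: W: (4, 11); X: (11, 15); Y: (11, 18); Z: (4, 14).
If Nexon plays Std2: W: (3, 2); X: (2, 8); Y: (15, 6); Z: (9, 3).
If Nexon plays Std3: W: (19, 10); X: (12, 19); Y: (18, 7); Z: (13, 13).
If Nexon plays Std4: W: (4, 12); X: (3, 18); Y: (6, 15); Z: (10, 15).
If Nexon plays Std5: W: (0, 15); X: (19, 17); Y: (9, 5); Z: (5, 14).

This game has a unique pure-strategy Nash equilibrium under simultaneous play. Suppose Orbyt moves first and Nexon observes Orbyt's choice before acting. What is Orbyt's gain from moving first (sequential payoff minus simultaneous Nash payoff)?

0

Work backward from Nexon's decision.
- W: Nexon compares 4, 3, 19, 4, 0 and picks Std3; Orbyt would get 10.
- X: Nexon compares 11, 2, 12, 3, 19 and picks Std5; Orbyt would get 17.
- Y: Nexon compares 11, 15, 18, 6, 9 and picks Std3; Orbyt would get 7.
- Z: Nexon compares 4, 9, 13, 10, 5 and picks Std3; Orbyt would get 13.
Maximizing over 10, 17, 7, 13, Orbyt chooses X. Subgame-perfect outcome: (Std5, X) with payoffs (19, 17).
For the simultaneous game, intersect best replies.
Nexon's best replies: W→Std3; X→Std5; Y→Std3; Z→Std3.
Orbyt's best replies: Std1→Y; Std2→X; Std3→X; Std4→X; Std5→X.
The unique mutual best reply is (Std5, X), giving (19, 17).
Orbyt's commitment gain: 17 − 17 = 0.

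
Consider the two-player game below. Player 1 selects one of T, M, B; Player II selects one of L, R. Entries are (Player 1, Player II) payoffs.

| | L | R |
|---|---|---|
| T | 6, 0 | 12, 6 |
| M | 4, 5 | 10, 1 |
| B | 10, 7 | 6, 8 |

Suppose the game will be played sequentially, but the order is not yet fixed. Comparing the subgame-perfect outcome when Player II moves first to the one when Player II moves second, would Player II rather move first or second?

first

If Player 1 leads: Player II's best replies are T→R, M→L, B→R; Player 1's induced payoffs 12, 4, 6; outcome (T, R), payoffs (12, 6).
If Player II leads: Player 1's best replies are L→B, R→T; Player II's induced payoffs 7, 6; outcome (B, L), payoffs (10, 7).
Player II gets 7 moving first and 6 moving second, so Player II prefers to move first.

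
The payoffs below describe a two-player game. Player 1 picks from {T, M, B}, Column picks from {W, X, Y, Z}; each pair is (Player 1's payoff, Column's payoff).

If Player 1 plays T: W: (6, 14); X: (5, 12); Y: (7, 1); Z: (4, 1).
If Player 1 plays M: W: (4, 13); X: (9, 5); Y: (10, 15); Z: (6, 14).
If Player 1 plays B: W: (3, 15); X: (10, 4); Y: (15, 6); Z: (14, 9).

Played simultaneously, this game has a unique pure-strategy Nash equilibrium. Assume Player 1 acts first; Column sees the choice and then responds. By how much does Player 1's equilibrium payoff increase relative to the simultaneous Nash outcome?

4

Backward induction with Player 1 moving first.
- T: BR = W, leader payoff 6.
- M: BR = Y, leader payoff 10.
- B: BR = W, leader payoff 3.
Maximizing over 6, 10, 3, Player 1 chooses M. Subgame-perfect outcome: (M, Y) with payoffs (10, 15).
Under simultaneous play:
Player 1's best replies: W→T; X→B; Y→B; Z→B.
Column's best replies: T→W; M→Y; B→W.
The unique mutual best reply is (T, W), giving (6, 14).
Player 1's commitment gain: 10 − 6 = 4.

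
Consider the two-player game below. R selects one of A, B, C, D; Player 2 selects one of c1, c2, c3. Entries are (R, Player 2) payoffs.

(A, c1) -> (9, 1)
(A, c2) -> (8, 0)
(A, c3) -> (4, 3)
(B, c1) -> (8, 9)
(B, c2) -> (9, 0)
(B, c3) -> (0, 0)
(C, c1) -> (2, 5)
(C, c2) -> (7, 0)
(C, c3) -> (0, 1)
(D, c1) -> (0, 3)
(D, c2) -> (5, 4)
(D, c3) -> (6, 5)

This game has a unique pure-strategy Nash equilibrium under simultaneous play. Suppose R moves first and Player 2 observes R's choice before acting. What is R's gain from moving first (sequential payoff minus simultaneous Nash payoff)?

Backward induction with R moving first.
- A → Player 2 plays c3 (best of 1, 0, 3); R gets 4.
- B → Player 2 plays c1 (best of 9, 0, 0); R gets 8.
- C → Player 2 plays c1 (best of 5, 0, 1); R gets 2.
- D → Player 2 plays c3 (best of 3, 4, 5); R gets 6.
Among 4, 8, 2, 6, the best is 8 at B. Subgame-perfect outcome: (B, c1) with payoffs (8, 9).
For the simultaneous game, intersect best replies.
R's best replies: c1→A; c2→B; c3→D.
Player 2's best replies: A→c3; B→c1; C→c1; D→c3.
The unique mutual best reply is (D, c3), giving (6, 5).
R's commitment gain: 8 − 6 = 2.

2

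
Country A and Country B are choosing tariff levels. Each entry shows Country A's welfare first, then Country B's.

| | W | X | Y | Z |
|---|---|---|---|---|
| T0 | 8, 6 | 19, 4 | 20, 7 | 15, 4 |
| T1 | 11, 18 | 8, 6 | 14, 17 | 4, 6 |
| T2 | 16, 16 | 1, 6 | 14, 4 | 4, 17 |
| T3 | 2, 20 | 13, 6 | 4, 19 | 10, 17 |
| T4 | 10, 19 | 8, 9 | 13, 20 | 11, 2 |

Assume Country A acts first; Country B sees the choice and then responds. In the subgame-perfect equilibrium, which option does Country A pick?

T0

Backward induction with Country A moving first.
- T0: Country B compares 6, 4, 7, 4 and picks Y; Country A would get 20.
- T1: Country B compares 18, 6, 17, 6 and picks W; Country A would get 11.
- T2: Country B compares 16, 6, 4, 17 and picks Z; Country A would get 4.
- T3: Country B compares 20, 6, 19, 17 and picks W; Country A would get 2.
- T4: Country B compares 19, 9, 20, 2 and picks Y; Country A would get 13.
Among 20, 11, 4, 2, 13, the best is 20 at T0. Subgame-perfect outcome: (T0, Y) with payoffs (20, 7).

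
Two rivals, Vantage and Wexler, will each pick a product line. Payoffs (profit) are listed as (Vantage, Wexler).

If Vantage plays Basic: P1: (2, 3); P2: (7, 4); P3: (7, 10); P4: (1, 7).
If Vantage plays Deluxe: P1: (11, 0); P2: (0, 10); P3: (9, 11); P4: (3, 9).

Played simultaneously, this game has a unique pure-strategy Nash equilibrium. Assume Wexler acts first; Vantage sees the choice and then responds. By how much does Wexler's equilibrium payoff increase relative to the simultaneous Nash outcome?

Backward induction with Wexler moving first.
- P1 → Vantage plays Deluxe (best of 2, 11); Wexler gets 0.
- P2 → Vantage plays Basic (best of 7, 0); Wexler gets 4.
- P3 → Vantage plays Deluxe (best of 7, 9); Wexler gets 11.
- P4 → Vantage plays Deluxe (best of 1, 3); Wexler gets 9.
Among 0, 4, 11, 9, the best is 11 at P3. Subgame-perfect outcome: (Deluxe, P3) with payoffs (9, 11).
For the simultaneous game, intersect best replies.
Vantage's best replies: P1→Deluxe; P2→Basic; P3→Deluxe; P4→Deluxe.
Wexler's best replies: Basic→P3; Deluxe→P3.
The unique mutual best reply is (Deluxe, P3), giving (9, 11).
Wexler's commitment gain: 11 − 11 = 0.

0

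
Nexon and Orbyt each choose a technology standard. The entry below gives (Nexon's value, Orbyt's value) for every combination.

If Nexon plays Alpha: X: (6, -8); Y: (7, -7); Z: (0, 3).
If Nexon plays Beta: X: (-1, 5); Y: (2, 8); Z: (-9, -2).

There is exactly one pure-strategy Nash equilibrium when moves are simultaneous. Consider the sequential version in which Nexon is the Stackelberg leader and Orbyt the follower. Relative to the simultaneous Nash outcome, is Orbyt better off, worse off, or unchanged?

better off

Work backward from Orbyt's decision.
- Alpha: BR = Z, leader payoff 0.
- Beta: BR = Y, leader payoff 2.
Nexon's induced payoffs are 0, 2, so Nexon commits to Beta. Subgame-perfect outcome: (Beta, Y) with payoffs (2, 8).
Now find the simultaneous Nash equilibrium.
Nexon's best replies: X→Alpha; Y→Alpha; Z→Alpha.
Orbyt's best replies: Alpha→Z; Beta→Y.
Only (Alpha, Z) has each player best-responding; Nash payoffs (0, 3).
Orbyt earns 8 sequentially versus 3 at the Nash outcome: better off.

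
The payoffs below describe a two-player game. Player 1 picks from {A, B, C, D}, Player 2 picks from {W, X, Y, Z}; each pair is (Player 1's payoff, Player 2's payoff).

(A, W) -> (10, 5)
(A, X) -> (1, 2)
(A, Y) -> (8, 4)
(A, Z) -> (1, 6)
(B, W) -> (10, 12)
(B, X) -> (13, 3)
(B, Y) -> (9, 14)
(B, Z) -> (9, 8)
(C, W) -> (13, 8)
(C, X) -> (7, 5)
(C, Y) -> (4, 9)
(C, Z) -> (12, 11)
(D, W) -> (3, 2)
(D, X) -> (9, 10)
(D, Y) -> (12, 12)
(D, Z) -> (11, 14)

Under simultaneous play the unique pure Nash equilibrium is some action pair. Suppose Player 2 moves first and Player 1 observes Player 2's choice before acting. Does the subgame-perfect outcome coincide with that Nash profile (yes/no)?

no

Solve by backward induction (Player 2 leads).
- W: BR = C, leader payoff 8.
- X: BR = B, leader payoff 3.
- Y: BR = D, leader payoff 12.
- Z: BR = C, leader payoff 11.
Player 2's induced payoffs are 8, 3, 12, 11, so Player 2 commits to Y. Subgame-perfect outcome: (D, Y) with payoffs (12, 12).
Now find the simultaneous Nash equilibrium.
Player 1's best replies: W→C; X→B; Y→D; Z→C.
Player 2's best replies: A→Z; B→Y; C→Z; D→Z.
Only (C, Z) has each player best-responding; Nash payoffs (12, 11).
Sequential outcome (D, Y) differs from the Nash profile (C, Z).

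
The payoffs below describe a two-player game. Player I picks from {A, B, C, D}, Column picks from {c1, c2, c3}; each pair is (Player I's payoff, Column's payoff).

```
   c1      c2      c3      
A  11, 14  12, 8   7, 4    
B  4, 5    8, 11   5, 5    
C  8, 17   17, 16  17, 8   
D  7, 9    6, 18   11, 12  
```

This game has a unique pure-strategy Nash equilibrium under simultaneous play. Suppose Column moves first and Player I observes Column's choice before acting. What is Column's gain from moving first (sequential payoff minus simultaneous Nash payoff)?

2

Solve by backward induction (Column leads).
- c1: BR = A, leader payoff 14.
- c2: BR = C, leader payoff 16.
- c3: BR = C, leader payoff 8.
Column's induced payoffs are 14, 16, 8, so Column commits to c2. Subgame-perfect outcome: (C, c2) with payoffs (17, 16).
Now find the simultaneous Nash equilibrium.
Player I's best replies: c1→A; c2→C; c3→C.
Column's best replies: A→c1; B→c2; C→c1; D→c2.
Only (A, c1) has each player best-responding; Nash payoffs (11, 14).
Column's commitment gain: 16 − 14 = 2.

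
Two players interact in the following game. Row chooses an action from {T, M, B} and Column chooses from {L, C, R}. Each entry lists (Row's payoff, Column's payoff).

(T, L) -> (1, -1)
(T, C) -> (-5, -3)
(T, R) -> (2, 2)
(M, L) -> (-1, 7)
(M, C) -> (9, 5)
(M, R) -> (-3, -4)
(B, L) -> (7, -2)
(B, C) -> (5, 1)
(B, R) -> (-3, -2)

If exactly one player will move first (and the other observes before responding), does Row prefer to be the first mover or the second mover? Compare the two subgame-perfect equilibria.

second

If Row leads: Column's best replies are T→R, M→L, B→C; Row's induced payoffs 2, -1, 5; outcome (B, C), payoffs (5, 1).
If Column leads: Row's best replies are L→B, C→M, R→T; Column's induced payoffs -2, 5, 2; outcome (M, C), payoffs (9, 5).
Row gets 5 moving first and 9 moving second, so Row prefers to move second.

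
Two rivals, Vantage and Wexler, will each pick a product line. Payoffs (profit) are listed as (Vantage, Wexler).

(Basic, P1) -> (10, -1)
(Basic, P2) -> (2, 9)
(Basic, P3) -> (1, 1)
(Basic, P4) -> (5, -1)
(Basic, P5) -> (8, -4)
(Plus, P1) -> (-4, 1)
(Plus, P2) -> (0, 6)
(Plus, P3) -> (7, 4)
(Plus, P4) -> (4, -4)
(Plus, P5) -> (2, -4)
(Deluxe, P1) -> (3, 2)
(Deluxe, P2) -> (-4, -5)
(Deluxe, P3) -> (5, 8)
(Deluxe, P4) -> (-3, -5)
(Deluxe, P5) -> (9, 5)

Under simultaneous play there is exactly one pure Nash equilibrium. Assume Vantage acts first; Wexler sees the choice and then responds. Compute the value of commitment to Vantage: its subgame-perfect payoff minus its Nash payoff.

3

Backward induction with Vantage moving first.
- Basic: Wexler compares -1, 9, 1, -1, -4 and picks P2; Vantage would get 2.
- Plus: Wexler compares 1, 6, 4, -4, -4 and picks P2; Vantage would get 0.
- Deluxe: Wexler compares 2, -5, 8, -5, 5 and picks P3; Vantage would get 5.
Vantage's induced payoffs are 2, 0, 5, so Vantage commits to Deluxe. Subgame-perfect outcome: (Deluxe, P3) with payoffs (5, 8).
Now find the simultaneous Nash equilibrium.
Vantage's best replies: P1→Basic; P2→Basic; P3→Plus; P4→Basic; P5→Deluxe.
Wexler's best replies: Basic→P2; Plus→P2; Deluxe→P3.
Only (Basic, P2) has each player best-responding; Nash payoffs (2, 9).
Vantage's commitment gain: 5 − 2 = 3.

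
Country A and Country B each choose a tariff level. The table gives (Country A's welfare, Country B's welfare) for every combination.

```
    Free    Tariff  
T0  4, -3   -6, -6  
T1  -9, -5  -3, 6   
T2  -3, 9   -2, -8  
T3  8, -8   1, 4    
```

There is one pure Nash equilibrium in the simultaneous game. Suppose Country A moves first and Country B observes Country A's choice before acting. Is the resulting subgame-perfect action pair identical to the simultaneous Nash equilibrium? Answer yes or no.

no

Backward induction with Country A moving first.
- T0: Country B compares -3, -6 and picks Free; Country A would get 4.
- T1: Country B compares -5, 6 and picks Tariff; Country A would get -3.
- T2: Country B compares 9, -8 and picks Free; Country A would get -3.
- T3: Country B compares -8, 4 and picks Tariff; Country A would get 1.
Maximizing over 4, -3, -3, 1, Country A chooses T0. Subgame-perfect outcome: (T0, Free) with payoffs (4, -3).
Under simultaneous play:
Country A's best replies: Free→T3; Tariff→T3.
Country B's best replies: T0→Free; T1→Tariff; T2→Free; T3→Tariff.
Only (T3, Tariff) has each player best-responding; Nash payoffs (1, 4).
Sequential outcome (T0, Free) differs from the Nash profile (T3, Tariff).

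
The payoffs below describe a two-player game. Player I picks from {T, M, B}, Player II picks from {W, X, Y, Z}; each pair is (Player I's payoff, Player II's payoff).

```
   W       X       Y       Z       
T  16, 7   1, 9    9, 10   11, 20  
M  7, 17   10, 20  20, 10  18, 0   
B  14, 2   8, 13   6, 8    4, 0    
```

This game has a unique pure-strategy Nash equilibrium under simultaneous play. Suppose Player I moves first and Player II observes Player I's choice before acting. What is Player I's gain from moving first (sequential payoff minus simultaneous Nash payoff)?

1

Work backward from Player II's decision.
- T → Player II plays Z (best of 7, 9, 10, 20); Player I gets 11.
- M → Player II plays X (best of 17, 20, 10, 0); Player I gets 10.
- B → Player II plays X (best of 2, 13, 8, 0); Player I gets 8.
Player I's induced payoffs are 11, 10, 8, so Player I commits to T. Subgame-perfect outcome: (T, Z) with payoffs (11, 20).
Now find the simultaneous Nash equilibrium.
Player I's best replies: W→T; X→M; Y→M; Z→M.
Player II's best replies: T→Z; M→X; B→X.
Only (M, X) has each player best-responding; Nash payoffs (10, 20).
Player I's commitment gain: 11 − 10 = 1.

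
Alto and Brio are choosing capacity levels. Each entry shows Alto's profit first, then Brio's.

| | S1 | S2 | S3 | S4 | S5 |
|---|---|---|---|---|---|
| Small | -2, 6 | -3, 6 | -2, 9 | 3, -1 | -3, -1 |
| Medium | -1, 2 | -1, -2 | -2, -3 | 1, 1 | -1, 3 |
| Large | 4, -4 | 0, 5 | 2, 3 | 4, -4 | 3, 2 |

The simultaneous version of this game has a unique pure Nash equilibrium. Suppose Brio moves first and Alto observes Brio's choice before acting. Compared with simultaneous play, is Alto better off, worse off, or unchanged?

Solve by backward induction (Brio leads).
- S1: Alto compares -2, -1, 4 and picks Large; Brio would get -4.
- S2: Alto compares -3, -1, 0 and picks Large; Brio would get 5.
- S3: Alto compares -2, -2, 2 and picks Large; Brio would get 3.
- S4: Alto compares 3, 1, 4 and picks Large; Brio would get -4.
- S5: Alto compares -3, -1, 3 and picks Large; Brio would get 2.
Maximizing over -4, 5, 3, -4, 2, Brio chooses S2. Subgame-perfect outcome: (Large, S2) with payoffs (0, 5).
For the simultaneous game, intersect best replies.
Alto's best replies: S1→Large; S2→Large; S3→Large; S4→Large; S5→Large.
Brio's best replies: Small→S3; Medium→S5; Large→S2.
The unique mutual best reply is (Large, S2), giving (0, 5).
Alto earns 0 sequentially versus 0 at the Nash outcome: unchanged.

unchanged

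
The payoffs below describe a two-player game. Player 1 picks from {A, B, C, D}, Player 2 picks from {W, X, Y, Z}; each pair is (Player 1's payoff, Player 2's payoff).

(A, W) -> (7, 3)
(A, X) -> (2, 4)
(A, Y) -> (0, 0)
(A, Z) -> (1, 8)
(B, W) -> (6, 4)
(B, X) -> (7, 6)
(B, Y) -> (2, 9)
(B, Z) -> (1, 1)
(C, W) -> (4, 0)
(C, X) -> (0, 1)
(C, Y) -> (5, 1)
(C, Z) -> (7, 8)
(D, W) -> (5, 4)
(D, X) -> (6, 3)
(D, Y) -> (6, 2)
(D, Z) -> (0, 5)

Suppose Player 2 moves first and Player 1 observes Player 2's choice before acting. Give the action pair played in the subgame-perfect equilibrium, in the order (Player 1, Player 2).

(C, Z)

Backward induction with Player 2 moving first.
- W → Player 1 plays A (best of 7, 6, 4, 5); Player 2 gets 3.
- X → Player 1 plays B (best of 2, 7, 0, 6); Player 2 gets 6.
- Y → Player 1 plays D (best of 0, 2, 5, 6); Player 2 gets 2.
- Z → Player 1 plays C (best of 1, 1, 7, 0); Player 2 gets 8.
Maximizing over 3, 6, 2, 8, Player 2 chooses Z. Subgame-perfect outcome: (C, Z) with payoffs (7, 8).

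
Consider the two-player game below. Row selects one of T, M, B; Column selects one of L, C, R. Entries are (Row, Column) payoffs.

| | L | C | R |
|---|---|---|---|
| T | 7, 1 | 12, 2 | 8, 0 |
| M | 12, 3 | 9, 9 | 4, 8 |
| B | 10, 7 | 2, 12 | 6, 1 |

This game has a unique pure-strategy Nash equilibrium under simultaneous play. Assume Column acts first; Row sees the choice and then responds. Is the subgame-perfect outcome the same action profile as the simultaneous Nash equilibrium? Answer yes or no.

Row best-responds to each possible Column move:
- L: Row compares 7, 12, 10 and picks M; Column would get 3.
- C: Row compares 12, 9, 2 and picks T; Column would get 2.
- R: Row compares 8, 4, 6 and picks T; Column would get 0.
Among 3, 2, 0, the best is 3 at L. Subgame-perfect outcome: (M, L) with payoffs (12, 3).
For the simultaneous game, intersect best replies.
Row's best replies: L→M; C→T; R→T.
Column's best replies: T→C; M→C; B→C.
The unique mutual best reply is (T, C), giving (12, 2).
Sequential outcome (M, L) differs from the Nash profile (T, C).

no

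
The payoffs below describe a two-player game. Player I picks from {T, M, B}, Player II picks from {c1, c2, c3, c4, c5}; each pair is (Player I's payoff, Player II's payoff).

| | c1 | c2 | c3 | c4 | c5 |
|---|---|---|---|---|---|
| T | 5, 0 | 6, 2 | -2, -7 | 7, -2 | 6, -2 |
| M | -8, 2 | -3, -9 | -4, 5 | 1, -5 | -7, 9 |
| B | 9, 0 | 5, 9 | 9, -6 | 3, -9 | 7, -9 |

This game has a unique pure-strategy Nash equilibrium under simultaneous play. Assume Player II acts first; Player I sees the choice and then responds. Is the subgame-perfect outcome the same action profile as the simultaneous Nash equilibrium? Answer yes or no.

yes

Player I best-responds to each possible Player II move:
- c1 → Player I plays B (best of 5, -8, 9); Player II gets 0.
- c2 → Player I plays T (best of 6, -3, 5); Player II gets 2.
- c3 → Player I plays B (best of -2, -4, 9); Player II gets -6.
- c4 → Player I plays T (best of 7, 1, 3); Player II gets -2.
- c5 → Player I plays B (best of 6, -7, 7); Player II gets -9.
Player II's induced payoffs are 0, 2, -6, -2, -9, so Player II commits to c2. Subgame-perfect outcome: (T, c2) with payoffs (6, 2).
Under simultaneous play:
Player I's best replies: c1→B; c2→T; c3→B; c4→T; c5→B.
Player II's best replies: T→c2; M→c5; B→c2.
The unique mutual best reply is (T, c2), giving (6, 2).
Sequential outcome (T, c2) coincides with the Nash profile (T, c2).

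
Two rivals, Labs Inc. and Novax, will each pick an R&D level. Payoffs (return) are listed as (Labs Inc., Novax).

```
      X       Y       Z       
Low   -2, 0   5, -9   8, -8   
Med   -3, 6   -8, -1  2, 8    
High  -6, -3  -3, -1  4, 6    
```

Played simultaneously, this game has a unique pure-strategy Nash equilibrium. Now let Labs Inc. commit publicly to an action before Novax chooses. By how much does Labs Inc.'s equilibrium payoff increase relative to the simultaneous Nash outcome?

Novax best-responds to each possible Labs Inc. move:
- Low: BR = X, leader payoff -2.
- Med: BR = Z, leader payoff 2.
- High: BR = Z, leader payoff 4.
Labs Inc.'s induced payoffs are -2, 2, 4, so Labs Inc. commits to High. Subgame-perfect outcome: (High, Z) with payoffs (4, 6).
Under simultaneous play:
Labs Inc.'s best replies: X→Low; Y→Low; Z→Low.
Novax's best replies: Low→X; Med→Z; High→Z.
The unique mutual best reply is (Low, X), giving (-2, 0).
Labs Inc.'s commitment gain: 4 − -2 = 6.

6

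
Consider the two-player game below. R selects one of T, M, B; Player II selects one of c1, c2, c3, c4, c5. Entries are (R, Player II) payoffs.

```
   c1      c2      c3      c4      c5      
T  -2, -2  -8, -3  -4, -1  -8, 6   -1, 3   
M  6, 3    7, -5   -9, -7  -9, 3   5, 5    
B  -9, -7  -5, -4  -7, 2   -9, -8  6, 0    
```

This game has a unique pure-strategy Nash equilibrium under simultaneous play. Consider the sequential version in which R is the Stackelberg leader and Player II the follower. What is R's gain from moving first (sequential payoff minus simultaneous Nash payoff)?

Work backward from Player II's decision.
- T: BR = c4, leader payoff -8.
- M: BR = c5, leader payoff 5.
- B: BR = c3, leader payoff -7.
Among -8, 5, -7, the best is 5 at M. Subgame-perfect outcome: (M, c5) with payoffs (5, 5).
Now find the simultaneous Nash equilibrium.
R's best replies: c1→M; c2→M; c3→T; c4→T; c5→B.
Player II's best replies: T→c4; M→c5; B→c3.
The unique mutual best reply is (T, c4), giving (-8, 6).
R's commitment gain: 5 − -8 = 13.

13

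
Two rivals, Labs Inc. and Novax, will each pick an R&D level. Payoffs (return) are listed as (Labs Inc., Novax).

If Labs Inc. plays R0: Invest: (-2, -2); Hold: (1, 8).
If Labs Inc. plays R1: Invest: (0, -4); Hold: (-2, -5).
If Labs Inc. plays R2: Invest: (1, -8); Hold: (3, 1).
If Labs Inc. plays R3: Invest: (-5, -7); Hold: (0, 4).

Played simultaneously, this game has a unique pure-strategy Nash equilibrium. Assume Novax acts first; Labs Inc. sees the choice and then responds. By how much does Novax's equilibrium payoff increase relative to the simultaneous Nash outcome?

0

Work backward from Labs Inc.'s decision.
- Invest: BR = R2, leader payoff -8.
- Hold: BR = R2, leader payoff 1.
Novax's induced payoffs are -8, 1, so Novax commits to Hold. Subgame-perfect outcome: (R2, Hold) with payoffs (3, 1).
For the simultaneous game, intersect best replies.
Labs Inc.'s best replies: Invest→R2; Hold→R2.
Novax's best replies: R0→Hold; R1→Invest; R2→Hold; R3→Hold.
The unique mutual best reply is (R2, Hold), giving (3, 1).
Novax's commitment gain: 1 − 1 = 0.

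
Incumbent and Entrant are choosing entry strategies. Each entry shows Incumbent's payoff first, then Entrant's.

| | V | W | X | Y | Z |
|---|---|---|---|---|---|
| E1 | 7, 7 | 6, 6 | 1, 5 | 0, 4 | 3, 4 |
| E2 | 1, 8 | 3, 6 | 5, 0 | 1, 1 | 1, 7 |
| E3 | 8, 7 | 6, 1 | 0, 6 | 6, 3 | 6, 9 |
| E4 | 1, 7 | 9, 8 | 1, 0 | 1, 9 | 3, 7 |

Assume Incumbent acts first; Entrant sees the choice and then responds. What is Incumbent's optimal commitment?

E1

Backward induction with Incumbent moving first.
- E1: BR = V, leader payoff 7.
- E2: BR = V, leader payoff 1.
- E3: BR = Z, leader payoff 6.
- E4: BR = Y, leader payoff 1.
Among 7, 1, 6, 1, the best is 7 at E1. Subgame-perfect outcome: (E1, V) with payoffs (7, 7).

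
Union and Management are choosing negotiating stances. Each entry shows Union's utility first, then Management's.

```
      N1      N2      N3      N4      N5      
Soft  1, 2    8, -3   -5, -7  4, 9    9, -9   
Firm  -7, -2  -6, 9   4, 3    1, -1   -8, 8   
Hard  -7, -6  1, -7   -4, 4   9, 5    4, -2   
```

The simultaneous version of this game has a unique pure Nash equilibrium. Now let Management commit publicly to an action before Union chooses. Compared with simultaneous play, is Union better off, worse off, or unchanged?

unchanged

Work backward from Union's decision.
- N1 → Union plays Soft (best of 1, -7, -7); Management gets 2.
- N2 → Union plays Soft (best of 8, -6, 1); Management gets -3.
- N3 → Union plays Firm (best of -5, 4, -4); Management gets 3.
- N4 → Union plays Hard (best of 4, 1, 9); Management gets 5.
- N5 → Union plays Soft (best of 9, -8, 4); Management gets -9.
Maximizing over 2, -3, 3, 5, -9, Management chooses N4. Subgame-perfect outcome: (Hard, N4) with payoffs (9, 5).
For the simultaneous game, intersect best replies.
Union's best replies: N1→Soft; N2→Soft; N3→Firm; N4→Hard; N5→Soft.
Management's best replies: Soft→N4; Firm→N2; Hard→N4.
The unique mutual best reply is (Hard, N4), giving (9, 5).
Union earns 9 sequentially versus 9 at the Nash outcome: unchanged.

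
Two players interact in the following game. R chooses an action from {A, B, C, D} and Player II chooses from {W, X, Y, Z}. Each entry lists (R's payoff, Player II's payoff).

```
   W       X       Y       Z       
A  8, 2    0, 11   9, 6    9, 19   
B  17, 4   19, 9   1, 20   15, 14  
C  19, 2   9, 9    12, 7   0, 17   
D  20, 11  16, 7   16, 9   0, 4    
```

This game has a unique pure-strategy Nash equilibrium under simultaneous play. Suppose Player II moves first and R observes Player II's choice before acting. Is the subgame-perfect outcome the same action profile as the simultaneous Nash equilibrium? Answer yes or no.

Work backward from R's decision.
- W: BR = D, leader payoff 11.
- X: BR = B, leader payoff 9.
- Y: BR = D, leader payoff 9.
- Z: BR = B, leader payoff 14.
Among 11, 9, 9, 14, the best is 14 at Z. Subgame-perfect outcome: (B, Z) with payoffs (15, 14).
Now find the simultaneous Nash equilibrium.
R's best replies: W→D; X→B; Y→D; Z→B.
Player II's best replies: A→Z; B→Y; C→Z; D→W.
Only (D, W) has each player best-responding; Nash payoffs (20, 11).
Sequential outcome (B, Z) differs from the Nash profile (D, W).

no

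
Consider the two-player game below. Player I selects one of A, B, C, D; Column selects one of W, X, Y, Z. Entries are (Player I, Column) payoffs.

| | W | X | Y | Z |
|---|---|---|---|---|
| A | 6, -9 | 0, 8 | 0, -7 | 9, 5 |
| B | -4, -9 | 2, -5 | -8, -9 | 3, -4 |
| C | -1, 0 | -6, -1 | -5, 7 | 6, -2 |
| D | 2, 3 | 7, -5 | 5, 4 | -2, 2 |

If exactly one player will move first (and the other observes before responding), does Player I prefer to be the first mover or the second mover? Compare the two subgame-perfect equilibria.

second

If Player I leads: Column's best replies are A→X, B→Z, C→Y, D→Y; Player I's induced payoffs 0, 3, -5, 5; outcome (D, Y), payoffs (5, 4).
If Column leads: Player I's best replies are W→A, X→D, Y→D, Z→A; Column's induced payoffs -9, -5, 4, 5; outcome (A, Z), payoffs (9, 5).
Player I gets 5 moving first and 9 moving second, so Player I prefers to move second.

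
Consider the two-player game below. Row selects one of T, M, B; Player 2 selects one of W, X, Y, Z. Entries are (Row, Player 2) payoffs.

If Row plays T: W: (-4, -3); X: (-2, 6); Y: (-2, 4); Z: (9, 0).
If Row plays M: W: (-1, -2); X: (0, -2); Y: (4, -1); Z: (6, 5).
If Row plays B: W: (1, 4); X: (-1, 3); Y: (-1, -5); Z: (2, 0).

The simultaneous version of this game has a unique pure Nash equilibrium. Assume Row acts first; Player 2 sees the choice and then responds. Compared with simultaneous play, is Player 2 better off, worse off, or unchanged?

better off

Solve by backward induction (Row leads).
- T → Player 2 plays X (best of -3, 6, 4, 0); Row gets -2.
- M → Player 2 plays Z (best of -2, -2, -1, 5); Row gets 6.
- B → Player 2 plays W (best of 4, 3, -5, 0); Row gets 1.
Row's induced payoffs are -2, 6, 1, so Row commits to M. Subgame-perfect outcome: (M, Z) with payoffs (6, 5).
For the simultaneous game, intersect best replies.
Row's best replies: W→B; X→M; Y→M; Z→T.
Player 2's best replies: T→X; M→Z; B→W.
Only (B, W) has each player best-responding; Nash payoffs (1, 4).
Player 2 earns 5 sequentially versus 4 at the Nash outcome: better off.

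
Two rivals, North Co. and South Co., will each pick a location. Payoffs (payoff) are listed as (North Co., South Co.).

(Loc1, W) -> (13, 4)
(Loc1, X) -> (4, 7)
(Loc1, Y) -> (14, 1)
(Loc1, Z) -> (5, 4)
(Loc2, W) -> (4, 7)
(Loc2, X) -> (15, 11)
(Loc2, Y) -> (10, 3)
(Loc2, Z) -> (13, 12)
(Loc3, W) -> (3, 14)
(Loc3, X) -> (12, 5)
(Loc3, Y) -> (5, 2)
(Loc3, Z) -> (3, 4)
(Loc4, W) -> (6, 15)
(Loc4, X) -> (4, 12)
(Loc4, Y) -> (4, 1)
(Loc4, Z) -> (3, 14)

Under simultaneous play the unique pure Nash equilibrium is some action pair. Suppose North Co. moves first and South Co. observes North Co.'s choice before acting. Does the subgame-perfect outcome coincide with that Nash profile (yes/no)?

yes

South Co. best-responds to each possible North Co. move:
- Loc1: BR = X, leader payoff 4.
- Loc2: BR = Z, leader payoff 13.
- Loc3: BR = W, leader payoff 3.
- Loc4: BR = W, leader payoff 6.
Among 4, 13, 3, 6, the best is 13 at Loc2. Subgame-perfect outcome: (Loc2, Z) with payoffs (13, 12).
Under simultaneous play:
North Co.'s best replies: W→Loc1; X→Loc2; Y→Loc1; Z→Loc2.
South Co.'s best replies: Loc1→X; Loc2→Z; Loc3→W; Loc4→W.
The unique mutual best reply is (Loc2, Z), giving (13, 12).
Sequential outcome (Loc2, Z) coincides with the Nash profile (Loc2, Z).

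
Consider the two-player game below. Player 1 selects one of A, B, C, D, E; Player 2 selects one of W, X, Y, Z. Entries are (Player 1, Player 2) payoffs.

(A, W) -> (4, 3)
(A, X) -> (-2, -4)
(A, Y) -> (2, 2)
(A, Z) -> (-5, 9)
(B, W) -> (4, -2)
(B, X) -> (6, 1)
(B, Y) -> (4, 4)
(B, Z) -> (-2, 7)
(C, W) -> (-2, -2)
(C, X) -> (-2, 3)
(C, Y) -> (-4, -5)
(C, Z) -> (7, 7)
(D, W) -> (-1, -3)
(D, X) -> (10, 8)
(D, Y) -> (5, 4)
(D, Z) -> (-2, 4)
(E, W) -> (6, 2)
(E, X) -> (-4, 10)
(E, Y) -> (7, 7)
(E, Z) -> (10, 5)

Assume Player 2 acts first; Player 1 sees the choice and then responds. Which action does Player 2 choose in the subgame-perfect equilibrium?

Backward induction with Player 2 moving first.
- W → Player 1 plays E (best of 4, 4, -2, -1, 6); Player 2 gets 2.
- X → Player 1 plays D (best of -2, 6, -2, 10, -4); Player 2 gets 8.
- Y → Player 1 plays E (best of 2, 4, -4, 5, 7); Player 2 gets 7.
- Z → Player 1 plays E (best of -5, -2, 7, -2, 10); Player 2 gets 5.
Among 2, 8, 7, 5, the best is 8 at X. Subgame-perfect outcome: (D, X) with payoffs (10, 8).

X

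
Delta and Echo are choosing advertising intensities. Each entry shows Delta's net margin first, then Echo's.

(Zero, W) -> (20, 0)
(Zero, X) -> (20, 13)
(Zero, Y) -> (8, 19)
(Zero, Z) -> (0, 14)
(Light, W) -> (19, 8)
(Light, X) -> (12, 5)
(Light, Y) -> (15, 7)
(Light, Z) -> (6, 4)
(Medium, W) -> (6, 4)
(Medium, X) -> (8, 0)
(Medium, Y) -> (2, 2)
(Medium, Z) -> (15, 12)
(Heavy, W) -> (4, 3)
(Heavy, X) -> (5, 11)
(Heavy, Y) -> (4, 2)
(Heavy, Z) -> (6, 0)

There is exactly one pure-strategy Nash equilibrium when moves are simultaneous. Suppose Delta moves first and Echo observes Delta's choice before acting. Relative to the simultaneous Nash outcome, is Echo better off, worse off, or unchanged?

worse off

Echo best-responds to each possible Delta move:
- Zero → Echo plays Y (best of 0, 13, 19, 14); Delta gets 8.
- Light → Echo plays W (best of 8, 5, 7, 4); Delta gets 19.
- Medium → Echo plays Z (best of 4, 0, 2, 12); Delta gets 15.
- Heavy → Echo plays X (best of 3, 11, 2, 0); Delta gets 5.
Delta's induced payoffs are 8, 19, 15, 5, so Delta commits to Light. Subgame-perfect outcome: (Light, W) with payoffs (19, 8).
Under simultaneous play:
Delta's best replies: W→Zero; X→Zero; Y→Light; Z→Medium.
Echo's best replies: Zero→Y; Light→W; Medium→Z; Heavy→X.
Only (Medium, Z) has each player best-responding; Nash payoffs (15, 12).
Echo earns 8 sequentially versus 12 at the Nash outcome: worse off.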